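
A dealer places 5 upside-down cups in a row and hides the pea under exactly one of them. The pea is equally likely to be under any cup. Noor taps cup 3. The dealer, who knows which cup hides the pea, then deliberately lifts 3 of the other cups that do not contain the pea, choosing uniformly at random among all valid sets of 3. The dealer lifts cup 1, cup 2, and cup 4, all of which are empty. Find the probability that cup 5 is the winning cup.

4/5

Condition on the true location of the pea.
If it is under any of cups 1, 2, and 4 (prior 1/5 each): that cup was opened and seen not to hold the prize — ruled out; weight (1/5)·0 = 0 each.
If it is under cup 3 (prior 1/5): the dealer has 4 equally likely choices, so probability 1/4; weight (1/5)·(1/4) = 1/20.
If it is under cup 5 (prior 1/5): the dealer has no choice, probability 1; weight (1/5)·1 = 1/5.
The weights sum to 1/4.
So P(the pea under cup 5 | the dealer opened cup 1, cup 2, and cup 4) = (1/5) / (1/4) = 4/5.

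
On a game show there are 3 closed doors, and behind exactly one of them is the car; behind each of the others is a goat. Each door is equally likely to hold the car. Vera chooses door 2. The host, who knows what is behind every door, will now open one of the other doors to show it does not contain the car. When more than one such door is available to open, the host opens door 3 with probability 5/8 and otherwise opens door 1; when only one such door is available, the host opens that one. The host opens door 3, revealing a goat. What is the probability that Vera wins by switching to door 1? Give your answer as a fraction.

8/13

Condition on the true location of the car.
If it is behind door 1 (prior 1/3): only door 3 is available, probability 1; weight (1/3)·1 = 1/3.
If it is behind door 2 (prior 1/3): door 3 is available, opened with probability 5/8; weight (1/3)·(5/8) = 5/24.
If it is behind door 3 (prior 1/3): the host opened door 3, so this case is ruled out; weight (1/3)·0 = 0.
The weights sum to 13/24.
So P(the car behind door 1 | the host opened door 3) = (1/3) / (13/24) = 8/13.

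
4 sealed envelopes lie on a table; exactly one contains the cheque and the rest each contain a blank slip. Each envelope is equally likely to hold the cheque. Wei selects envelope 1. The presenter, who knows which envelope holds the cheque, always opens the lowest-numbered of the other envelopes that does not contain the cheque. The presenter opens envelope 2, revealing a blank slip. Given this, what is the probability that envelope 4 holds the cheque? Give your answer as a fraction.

1/3

Apply Bayes' rule, conditioning on where the cheque actually is.
If it is in any of envelopes 1, 3, and 4 (prior 1/4 each): envelope 2 is the lowest-numbered option available, probability 1; weight (1/4)·1 = 1/4 each.
If it is in envelope 2 (prior 1/4): the presenter opened envelope 2, so this case is ruled out; weight (1/4)·0 = 0.
The weights sum to 3/4.
So P(the cheque in envelope 4 | the presenter opened envelope 2) = (1/4) / (3/4) = 1/3.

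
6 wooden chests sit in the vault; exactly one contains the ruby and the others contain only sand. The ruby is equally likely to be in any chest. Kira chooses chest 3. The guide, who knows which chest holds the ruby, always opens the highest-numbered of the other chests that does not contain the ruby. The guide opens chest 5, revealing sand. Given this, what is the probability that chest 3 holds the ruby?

Apply Bayes' rule, conditioning on where the ruby actually is.
If it is in any of chests 1, 2, 3, and 4 (prior 1/6 each): the guide would have opened chest 6 instead, probability 0; weight (1/6)·0 = 0 each.
If it is in chest 5 (prior 1/6): the guide opened chest 5, so this case is ruled out; weight (1/6)·0 = 0.
If it is in chest 6 (prior 1/6): chest 5 is the highest-numbered option available, probability 1; weight (1/6)·1 = 1/6.
The weights sum to 1/6.
So P(the ruby in chest 3 | the guide opened chest 5) = 0 / (1/6) = 0.

0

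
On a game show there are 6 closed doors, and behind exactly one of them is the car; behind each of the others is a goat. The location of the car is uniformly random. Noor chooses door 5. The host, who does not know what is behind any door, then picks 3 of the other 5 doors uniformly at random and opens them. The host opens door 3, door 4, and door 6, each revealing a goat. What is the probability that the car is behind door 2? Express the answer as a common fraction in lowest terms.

Apply Bayes' rule, conditioning on where the car actually is.
If it is behind any of doors 1, 2, and 5 (prior 1/6 each): the host picks exactly this set with probability 1/10 regardless, and none is the prize; weight (1/6)·(1/10) = 1/60 each.
If it is behind any of doors 3, 4, and 6 (prior 1/6 each): that door was opened and seen not to hold the prize — ruled out; weight (1/6)·0 = 0 each.
The weights sum to 1/20.
So P(the car behind door 2 | the host opened door 3, door 4, and door 6) = (1/60) / (1/20) = 1/3.

1/3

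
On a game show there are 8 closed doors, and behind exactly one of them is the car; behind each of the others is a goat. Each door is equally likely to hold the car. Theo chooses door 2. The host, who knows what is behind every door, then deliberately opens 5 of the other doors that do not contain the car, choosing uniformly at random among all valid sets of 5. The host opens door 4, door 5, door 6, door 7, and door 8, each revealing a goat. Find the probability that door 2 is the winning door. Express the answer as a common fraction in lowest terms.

1/8

Condition on the true location of the car.
If it is behind either of doors 1 and 3 (prior 1/8 each): the host has 6 equally likely choices, so probability 1/6; weight (1/8)·(1/6) = 1/48 each.
If it is behind door 2 (prior 1/8): the host has 21 equally likely choices, so probability 1/21; weight (1/8)·(1/21) = 1/168.
If it is behind any of doors 4, 5, 6, 7, and 8 (prior 1/8 each): that door was opened and seen not to hold the prize — ruled out; weight (1/8)·0 = 0 each.
The weights sum to 1/21.
So P(the car behind door 2 | the host opened door 4, door 5, door 6, door 7, and door 8) = (1/168) / (1/21) = 1/8.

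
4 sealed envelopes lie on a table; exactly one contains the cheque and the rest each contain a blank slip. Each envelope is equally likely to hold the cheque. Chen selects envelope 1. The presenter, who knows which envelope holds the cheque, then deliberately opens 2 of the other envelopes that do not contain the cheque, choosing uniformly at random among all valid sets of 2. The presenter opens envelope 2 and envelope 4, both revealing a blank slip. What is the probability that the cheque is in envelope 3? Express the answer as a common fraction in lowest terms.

Consider each possible location of the cheque in turn.
If it is in envelope 1 (prior 1/4): the presenter has 3 equally likely choices, so probability 1/3; weight (1/4)·(1/3) = 1/12.
If it is in either of envelopes 2 and 4 (prior 1/4 each): that envelope was opened and seen not to hold the prize — ruled out; weight (1/4)·0 = 0 each.
If it is in envelope 3 (prior 1/4): the presenter has no choice, probability 1; weight (1/4)·1 = 1/4.
The weights sum to 1/3.
So P(the cheque in envelope 3 | the presenter opened envelope 2 and envelope 4) = (1/4) / (1/3) = 3/4.

3/4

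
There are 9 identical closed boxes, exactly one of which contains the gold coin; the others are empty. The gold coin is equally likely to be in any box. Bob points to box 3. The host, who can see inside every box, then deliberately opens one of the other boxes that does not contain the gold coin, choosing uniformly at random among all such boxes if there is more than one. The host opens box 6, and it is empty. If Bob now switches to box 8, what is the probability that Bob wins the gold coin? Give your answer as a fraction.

Apply Bayes' rule, conditioning on where the gold coin actually is.
If it is in any of boxes 1, 2, 4, 5, 7, 8, and 9 (prior 1/9 each): the host has 7 equally likely choices, so probability 1/7; weight (1/9)·(1/7) = 1/63 each.
If it is in box 3 (prior 1/9): the host has 8 equally likely choices, so probability 1/8; weight (1/9)·(1/8) = 1/72.
If it is in box 6 (prior 1/9): the host opened box 6, so this case is ruled out; weight (1/9)·0 = 0.
The weights sum to 1/8.
So P(the gold coin in box 8 | the host opened box 6) = (1/63) / (1/8) = 8/63.

8/63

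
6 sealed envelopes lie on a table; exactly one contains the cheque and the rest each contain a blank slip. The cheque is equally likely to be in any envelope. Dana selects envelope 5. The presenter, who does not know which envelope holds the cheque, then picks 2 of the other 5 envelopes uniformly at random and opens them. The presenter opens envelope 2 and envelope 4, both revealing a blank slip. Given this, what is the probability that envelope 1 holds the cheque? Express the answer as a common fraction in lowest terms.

Because the presenter chose which envelopes to open without knowing where the cheque is, the choice is independent of the prize location. Learning that none of the 2 opened envelopes holds the cheque simply rules out those 2 locations and leaves the remaining 4 envelopes still equally likely by symmetry.
So P(the cheque in envelope 1) = 1/4.

1/4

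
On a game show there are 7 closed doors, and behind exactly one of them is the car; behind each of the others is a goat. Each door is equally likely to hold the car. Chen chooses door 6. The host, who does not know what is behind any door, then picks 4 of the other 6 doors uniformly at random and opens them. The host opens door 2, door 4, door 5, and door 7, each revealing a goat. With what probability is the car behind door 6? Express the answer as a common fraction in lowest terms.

Because the host chose which doors to open without knowing where the car is, the choice is independent of the prize location. Learning that none of the 4 opened doors holds the car simply rules out those 4 locations and leaves the remaining 3 doors still equally likely by symmetry.
So P(the car behind door 6) = 1/3.

1/3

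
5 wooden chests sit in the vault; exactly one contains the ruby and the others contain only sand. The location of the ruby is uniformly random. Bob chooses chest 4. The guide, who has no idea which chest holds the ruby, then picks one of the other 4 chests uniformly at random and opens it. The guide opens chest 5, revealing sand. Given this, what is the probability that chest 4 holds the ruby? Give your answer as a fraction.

Apply Bayes' rule, conditioning on where the ruby actually is.
If it is in any of chests 1, 2, 3, and 4 (prior 1/5 each): the guide picks chest 5 with probability 1/4 regardless, and it is not the prize; weight (1/5)·(1/4) = 1/20 each.
If it is in chest 5 (prior 1/5): the guide opened chest 5, so this case is ruled out; weight (1/5)·0 = 0.
The weights sum to 1/5.
So P(the ruby in chest 4 | the guide opened chest 5) = (1/20) / (1/5) = 1/4.

1/4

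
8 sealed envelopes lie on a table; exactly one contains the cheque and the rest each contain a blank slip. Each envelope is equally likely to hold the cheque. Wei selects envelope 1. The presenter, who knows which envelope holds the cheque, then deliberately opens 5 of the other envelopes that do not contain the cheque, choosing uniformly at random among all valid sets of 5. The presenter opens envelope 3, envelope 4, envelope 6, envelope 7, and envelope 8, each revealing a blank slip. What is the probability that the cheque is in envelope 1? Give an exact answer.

Consider each possible location of the cheque in turn.
If it is in envelope 1 (prior 1/8): the presenter has 21 equally likely choices, so probability 1/21; weight (1/8)·(1/21) = 1/168.
If it is in either of envelopes 2 and 5 (prior 1/8 each): the presenter has 6 equally likely choices, so probability 1/6; weight (1/8)·(1/6) = 1/48 each.
If it is in any of envelopes 3, 4, 6, 7, and 8 (prior 1/8 each): that envelope was opened and seen not to hold the prize — ruled out; weight (1/8)·0 = 0 each.
The weights sum to 1/21.
So P(the cheque in envelope 1 | the presenter opened envelope 3, envelope 4, envelope 6, envelope 7, and envelope 8) = (1/168) / (1/21) = 1/8.

1/8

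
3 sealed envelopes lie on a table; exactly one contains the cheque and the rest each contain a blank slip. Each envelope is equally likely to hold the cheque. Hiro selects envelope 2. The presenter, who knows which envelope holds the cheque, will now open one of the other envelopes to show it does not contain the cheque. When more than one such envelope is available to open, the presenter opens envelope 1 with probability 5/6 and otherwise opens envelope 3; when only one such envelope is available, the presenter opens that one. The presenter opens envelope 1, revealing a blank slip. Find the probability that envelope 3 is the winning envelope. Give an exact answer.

6/11

Consider each possible location of the cheque in turn.
If it is in envelope 1 (prior 1/3): the presenter opened envelope 1, so this case is ruled out; weight (1/3)·0 = 0.
If it is in envelope 2 (prior 1/3): envelope 1 is available, opened with probability 5/6; weight (1/3)·(5/6) = 5/18.
If it is in envelope 3 (prior 1/3): only envelope 1 is available, probability 1; weight (1/3)·1 = 1/3.
The weights sum to 11/18.
So P(the cheque in envelope 3 | the presenter opened envelope 1) = (1/3) / (11/18) = 6/11.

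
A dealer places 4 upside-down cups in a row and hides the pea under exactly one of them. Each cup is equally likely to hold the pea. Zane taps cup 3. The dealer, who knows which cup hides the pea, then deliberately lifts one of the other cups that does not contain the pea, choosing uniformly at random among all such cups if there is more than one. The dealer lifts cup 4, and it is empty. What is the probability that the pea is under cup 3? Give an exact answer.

1/4

Condition on the true location of the pea.
If it is under either of cups 1 and 2 (prior 1/4 each): the dealer has 2 equally likely choices, so probability 1/2; weight (1/4)·(1/2) = 1/8 each.
If it is under cup 3 (prior 1/4): the dealer has 3 equally likely choices, so probability 1/3; weight (1/4)·(1/3) = 1/12.
If it is under cup 4 (prior 1/4): the dealer opened cup 4, so this case is ruled out; weight (1/4)·0 = 0.
The weights sum to 1/3.
So P(the pea under cup 3 | the dealer opened cup 4) = (1/12) / (1/3) = 1/4.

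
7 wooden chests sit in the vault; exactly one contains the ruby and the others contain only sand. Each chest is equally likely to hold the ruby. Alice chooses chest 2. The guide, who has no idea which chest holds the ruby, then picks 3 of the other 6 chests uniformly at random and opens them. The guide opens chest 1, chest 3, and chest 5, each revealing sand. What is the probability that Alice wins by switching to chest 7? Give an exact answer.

Apply Bayes' rule, conditioning on where the ruby actually is.
If it is in any of chests 1, 3, and 5 (prior 1/7 each): that chest was opened and seen not to hold the prize — ruled out; weight (1/7)·0 = 0 each.
If it is in any of chests 2, 4, 6, and 7 (prior 1/7 each): the guide picks exactly this set with probability 1/20 regardless, and none is the prize; weight (1/7)·(1/20) = 1/140 each.
The weights sum to 1/35.
So P(the ruby in chest 7 | the guide opened chest 1, chest 3, and chest 5) = (1/140) / (1/35) = 1/4.

1/4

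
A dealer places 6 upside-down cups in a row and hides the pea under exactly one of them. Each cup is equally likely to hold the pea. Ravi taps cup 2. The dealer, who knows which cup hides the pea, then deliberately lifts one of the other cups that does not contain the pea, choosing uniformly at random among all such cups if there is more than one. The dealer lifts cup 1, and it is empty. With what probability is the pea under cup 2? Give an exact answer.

1/6

Apply Bayes' rule, conditioning on where the pea actually is.
If it is under cup 1 (prior 1/6): the dealer opened cup 1, so this case is ruled out; weight (1/6)·0 = 0.
If it is under cup 2 (prior 1/6): the dealer has 5 equally likely choices, so probability 1/5; weight (1/6)·(1/5) = 1/30.
If it is under any of cups 3, 4, 5, and 6 (prior 1/6 each): the dealer has 4 equally likely choices, so probability 1/4; weight (1/6)·(1/4) = 1/24 each.
The weights sum to 1/5.
So P(the pea under cup 2 | the dealer opened cup 1) = (1/30) / (1/5) = 1/6.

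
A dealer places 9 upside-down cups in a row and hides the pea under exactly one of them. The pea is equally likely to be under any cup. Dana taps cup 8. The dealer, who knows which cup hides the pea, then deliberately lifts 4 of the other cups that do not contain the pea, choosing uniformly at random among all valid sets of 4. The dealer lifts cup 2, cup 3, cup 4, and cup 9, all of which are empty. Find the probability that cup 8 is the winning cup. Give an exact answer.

1/9

Condition on the true location of the pea.
If it is under any of cups 1, 5, 6, and 7 (prior 1/9 each): the dealer has 35 equally likely choices, so probability 1/35; weight (1/9)·(1/35) = 1/315 each.
If it is under any of cups 2, 3, 4, and 9 (prior 1/9 each): that cup was opened and seen not to hold the prize — ruled out; weight (1/9)·0 = 0 each.
If it is under cup 8 (prior 1/9): the dealer has 70 equally likely choices, so probability 1/70; weight (1/9)·(1/70) = 1/630.
The weights sum to 1/70.
So P(the pea under cup 8 | the dealer opened cup 2, cup 3, cup 4, and cup 9) = (1/630) / (1/70) = 1/9.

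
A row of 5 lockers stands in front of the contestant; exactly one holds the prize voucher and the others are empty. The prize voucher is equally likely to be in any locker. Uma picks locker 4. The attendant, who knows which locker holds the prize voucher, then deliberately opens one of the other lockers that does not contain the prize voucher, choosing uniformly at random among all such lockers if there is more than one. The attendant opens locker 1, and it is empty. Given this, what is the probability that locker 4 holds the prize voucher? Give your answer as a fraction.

1/5

Condition on the true location of the prize voucher.
If it is in locker 1 (prior 1/5): the attendant opened locker 1, so this case is ruled out; weight (1/5)·0 = 0.
If it is in any of lockers 2, 3, and 5 (prior 1/5 each): the attendant has 3 equally likely choices, so probability 1/3; weight (1/5)·(1/3) = 1/15 each.
If it is in locker 4 (prior 1/5): the attendant has 4 equally likely choices, so probability 1/4; weight (1/5)·(1/4) = 1/20.
The weights sum to 1/4.
So P(the prize voucher in locker 4 | the attendant opened locker 1) = (1/20) / (1/4) = 1/5.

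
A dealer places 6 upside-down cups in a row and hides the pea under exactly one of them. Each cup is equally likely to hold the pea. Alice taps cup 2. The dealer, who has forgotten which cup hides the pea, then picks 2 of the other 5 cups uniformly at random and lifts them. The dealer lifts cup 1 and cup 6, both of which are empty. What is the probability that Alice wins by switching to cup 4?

Condition on the true location of the pea.
If it is under either of cups 1 and 6 (prior 1/6 each): that cup was opened and seen not to hold the prize — ruled out; weight (1/6)·0 = 0 each.
If it is under any of cups 2, 3, 4, and 5 (prior 1/6 each): the dealer picks exactly this set with probability 1/10 regardless, and none is the prize; weight (1/6)·(1/10) = 1/60 each.
The weights sum to 1/15.
So P(the pea under cup 4 | the dealer opened cup 1 and cup 6) = (1/60) / (1/15) = 1/4.

1/4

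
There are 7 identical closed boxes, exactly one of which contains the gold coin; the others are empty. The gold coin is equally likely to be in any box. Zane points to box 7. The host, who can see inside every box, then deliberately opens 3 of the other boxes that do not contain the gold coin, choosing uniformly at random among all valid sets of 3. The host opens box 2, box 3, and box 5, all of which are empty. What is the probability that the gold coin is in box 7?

Apply Bayes' rule, conditioning on where the gold coin actually is.
If it is in any of boxes 1, 4, and 6 (prior 1/7 each): the host has 10 equally likely choices, so probability 1/10; weight (1/7)·(1/10) = 1/70 each.
If it is in any of boxes 2, 3, and 5 (prior 1/7 each): that box was opened and seen not to hold the prize — ruled out; weight (1/7)·0 = 0 each.
If it is in box 7 (prior 1/7): the host has 20 equally likely choices, so probability 1/20; weight (1/7)·(1/20) = 1/140.
The weights sum to 1/20.
So P(the gold coin in box 7 | the host opened box 2, box 3, and box 5) = (1/140) / (1/20) = 1/7.

1/7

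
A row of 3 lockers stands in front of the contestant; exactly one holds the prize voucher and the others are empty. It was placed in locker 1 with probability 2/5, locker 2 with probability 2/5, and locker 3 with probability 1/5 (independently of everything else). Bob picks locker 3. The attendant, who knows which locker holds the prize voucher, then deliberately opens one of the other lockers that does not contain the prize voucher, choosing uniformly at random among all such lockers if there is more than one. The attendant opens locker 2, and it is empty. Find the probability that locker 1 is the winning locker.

Consider each possible location of the prize voucher in turn.
If it is in locker 1 (prior 2/5): the attendant has no choice, probability 1; weight (2/5)·1 = 2/5.
If it is in locker 2 (prior 2/5): the attendant opened locker 2, so this case is ruled out; weight (2/5)·0 = 0.
If it is in locker 3 (prior 1/5): the attendant has 2 equally likely choices, so probability 1/2; weight (1/5)·(1/2) = 1/10.
The weights sum to 1/2.
So P(the prize voucher in locker 1 | the attendant opened locker 2) = (2/5) / (1/2) = 4/5.

4/5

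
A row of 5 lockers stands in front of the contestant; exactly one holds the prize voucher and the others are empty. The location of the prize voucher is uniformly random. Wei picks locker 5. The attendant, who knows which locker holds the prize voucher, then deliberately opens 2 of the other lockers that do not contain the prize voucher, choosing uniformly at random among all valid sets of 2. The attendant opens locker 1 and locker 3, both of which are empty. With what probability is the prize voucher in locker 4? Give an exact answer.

2/5

Consider each possible location of the prize voucher in turn.
If it is in either of lockers 1 and 3 (prior 1/5 each): that locker was opened and seen not to hold the prize — ruled out; weight (1/5)·0 = 0 each.
If it is in either of lockers 2 and 4 (prior 1/5 each): the attendant has 3 equally likely choices, so probability 1/3; weight (1/5)·(1/3) = 1/15 each.
If it is in locker 5 (prior 1/5): the attendant has 6 equally likely choices, so probability 1/6; weight (1/5)·(1/6) = 1/30.
The weights sum to 1/6.
So P(the prize voucher in locker 4 | the attendant opened locker 1 and locker 3) = (1/15) / (1/6) = 2/5.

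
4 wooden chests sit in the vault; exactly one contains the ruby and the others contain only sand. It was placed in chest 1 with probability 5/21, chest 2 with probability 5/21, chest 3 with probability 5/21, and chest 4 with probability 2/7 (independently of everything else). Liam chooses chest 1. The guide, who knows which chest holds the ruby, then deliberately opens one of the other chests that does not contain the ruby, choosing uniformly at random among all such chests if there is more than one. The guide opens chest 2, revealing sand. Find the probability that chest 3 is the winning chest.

15/43

Condition on the true location of the ruby.
If it is in chest 1 (prior 5/21): the guide has 3 equally likely choices, so probability 1/3; weight (5/21)·(1/3) = 5/63.
If it is in chest 2 (prior 5/21): the guide opened chest 2, so this case is ruled out; weight (5/21)·0 = 0.
If it is in chest 3 (prior 5/21): the guide has 2 equally likely choices, so probability 1/2; weight (5/21)·(1/2) = 5/42.
If it is in chest 4 (prior 2/7): the guide has 2 equally likely choices, so probability 1/2; weight (2/7)·(1/2) = 1/7.
The weights sum to 43/126.
So P(the ruby in chest 3 | the guide opened chest 2) = (5/42) / (43/126) = 15/43.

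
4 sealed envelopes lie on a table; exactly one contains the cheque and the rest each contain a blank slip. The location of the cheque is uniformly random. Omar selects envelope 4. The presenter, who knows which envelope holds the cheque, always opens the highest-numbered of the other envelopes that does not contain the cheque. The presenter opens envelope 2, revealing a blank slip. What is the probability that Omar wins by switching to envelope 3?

Consider each possible location of the cheque in turn.
If it is in either of envelopes 1 and 4 (prior 1/4 each): the presenter would have opened envelope 3 instead, probability 0; weight (1/4)·0 = 0 each.
If it is in envelope 2 (prior 1/4): the presenter opened envelope 2, so this case is ruled out; weight (1/4)·0 = 0.
If it is in envelope 3 (prior 1/4): envelope 2 is the highest-numbered option available, probability 1; weight (1/4)·1 = 1/4.
The weights sum to 1/4.
So P(the cheque in envelope 3 | the presenter opened envelope 2) = (1/4) / (1/4) = 1.

1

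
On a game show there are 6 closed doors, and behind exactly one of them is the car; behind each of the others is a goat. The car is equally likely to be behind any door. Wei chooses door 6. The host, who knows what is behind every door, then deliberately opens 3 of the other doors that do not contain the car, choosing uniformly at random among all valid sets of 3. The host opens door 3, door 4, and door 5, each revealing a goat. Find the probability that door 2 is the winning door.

5/12

Condition on the true location of the car.
If it is behind either of doors 1 and 2 (prior 1/6 each): the host has 4 equally likely choices, so probability 1/4; weight (1/6)·(1/4) = 1/24 each.
If it is behind any of doors 3, 4, and 5 (prior 1/6 each): that door was opened and seen not to hold the prize — ruled out; weight (1/6)·0 = 0 each.
If it is behind door 6 (prior 1/6): the host has 10 equally likely choices, so probability 1/10; weight (1/6)·(1/10) = 1/60.
The weights sum to 1/10.
So P(the car behind door 2 | the host opened door 3, door 4, and door 5) = (1/24) / (1/10) = 5/12.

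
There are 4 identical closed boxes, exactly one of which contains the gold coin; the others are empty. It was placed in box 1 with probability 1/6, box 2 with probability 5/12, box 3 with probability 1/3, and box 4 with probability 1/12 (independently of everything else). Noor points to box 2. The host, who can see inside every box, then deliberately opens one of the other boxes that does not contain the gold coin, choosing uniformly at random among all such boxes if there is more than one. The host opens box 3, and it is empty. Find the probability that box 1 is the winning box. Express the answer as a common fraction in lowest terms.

6/19

Apply Bayes' rule, conditioning on where the gold coin actually is.
If it is in box 1 (prior 1/6): the host has 2 equally likely choices, so probability 1/2; weight (1/6)·(1/2) = 1/12.
If it is in box 2 (prior 5/12): the host has 3 equally likely choices, so probability 1/3; weight (5/12)·(1/3) = 5/36.
If it is in box 3 (prior 1/3): the host opened box 3, so this case is ruled out; weight (1/3)·0 = 0.
If it is in box 4 (prior 1/12): the host has 2 equally likely choices, so probability 1/2; weight (1/12)·(1/2) = 1/24.
The weights sum to 19/72.
So P(the gold coin in box 1 | the host opened box 3) = (1/12) / (19/72) = 6/19.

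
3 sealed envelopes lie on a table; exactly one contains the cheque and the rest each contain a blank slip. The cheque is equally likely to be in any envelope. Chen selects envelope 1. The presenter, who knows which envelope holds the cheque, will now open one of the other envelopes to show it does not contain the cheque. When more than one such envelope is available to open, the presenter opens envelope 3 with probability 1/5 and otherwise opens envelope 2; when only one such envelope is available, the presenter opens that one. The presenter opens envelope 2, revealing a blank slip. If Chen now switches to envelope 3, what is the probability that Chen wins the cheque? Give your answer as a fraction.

5/9

Consider each possible location of the cheque in turn.
If it is in envelope 1 (prior 1/3): envelope 3 is available but not opened, probability 4/5; weight (1/3)·(4/5) = 4/15.
If it is in envelope 2 (prior 1/3): the presenter opened envelope 2, so this case is ruled out; weight (1/3)·0 = 0.
If it is in envelope 3 (prior 1/3): only envelope 2 is available, probability 1; weight (1/3)·1 = 1/3.
The weights sum to 3/5.
So P(the cheque in envelope 3 | the presenter opened envelope 2) = (1/3) / (3/5) = 5/9.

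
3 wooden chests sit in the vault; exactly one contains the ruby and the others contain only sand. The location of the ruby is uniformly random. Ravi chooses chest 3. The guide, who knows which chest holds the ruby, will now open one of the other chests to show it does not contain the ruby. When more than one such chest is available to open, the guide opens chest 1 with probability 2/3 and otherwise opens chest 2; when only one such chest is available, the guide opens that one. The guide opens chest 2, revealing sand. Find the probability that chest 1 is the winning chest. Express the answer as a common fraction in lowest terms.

Consider each possible location of the ruby in turn.
If it is in chest 1 (prior 1/3): only chest 2 is available, probability 1; weight (1/3)·1 = 1/3.
If it is in chest 2 (prior 1/3): the guide opened chest 2, so this case is ruled out; weight (1/3)·0 = 0.
If it is in chest 3 (prior 1/3): chest 1 is available but not opened, probability 1/3; weight (1/3)·(1/3) = 1/9.
The weights sum to 4/9.
So P(the ruby in chest 1 | the guide opened chest 2) = (1/3) / (4/9) = 3/4.

3/4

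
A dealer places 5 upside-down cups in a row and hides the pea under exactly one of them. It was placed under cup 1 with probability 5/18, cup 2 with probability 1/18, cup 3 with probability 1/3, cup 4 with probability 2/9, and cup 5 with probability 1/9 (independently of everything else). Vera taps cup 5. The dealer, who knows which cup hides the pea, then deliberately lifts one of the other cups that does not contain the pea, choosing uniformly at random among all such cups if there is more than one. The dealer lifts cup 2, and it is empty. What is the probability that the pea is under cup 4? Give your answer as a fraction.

8/33

Condition on the true location of the pea.
If it is under cup 1 (prior 5/18): the dealer has 3 equally likely choices, so probability 1/3; weight (5/18)·(1/3) = 5/54.
If it is under cup 2 (prior 1/18): the dealer opened cup 2, so this case is ruled out; weight (1/18)·0 = 0.
If it is under cup 3 (prior 1/3): the dealer has 3 equally likely choices, so probability 1/3; weight (1/3)·(1/3) = 1/9.
If it is under cup 4 (prior 2/9): the dealer has 3 equally likely choices, so probability 1/3; weight (2/9)·(1/3) = 2/27.
If it is under cup 5 (prior 1/9): the dealer has 4 equally likely choices, so probability 1/4; weight (1/9)·(1/4) = 1/36.
The weights sum to 11/36.
So P(the pea under cup 4 | the dealer opened cup 2) = (2/27) / (11/36) = 8/33.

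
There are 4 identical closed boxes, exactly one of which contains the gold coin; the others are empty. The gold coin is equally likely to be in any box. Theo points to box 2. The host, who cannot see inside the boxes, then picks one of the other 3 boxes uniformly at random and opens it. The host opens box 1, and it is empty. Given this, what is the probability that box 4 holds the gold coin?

Because the host chose which box to open without knowing where the gold coin is, the choice is independent of the prize location. Learning that box 1 does not hold the gold coin simply rules out that one location and leaves the remaining 3 boxes still equally likely by symmetry.
So P(the gold coin in box 4) = 1/3.

1/3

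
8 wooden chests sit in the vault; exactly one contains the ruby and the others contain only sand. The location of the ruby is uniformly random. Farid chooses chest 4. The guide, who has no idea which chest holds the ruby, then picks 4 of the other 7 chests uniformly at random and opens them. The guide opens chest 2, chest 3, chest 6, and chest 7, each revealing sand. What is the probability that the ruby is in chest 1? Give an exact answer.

1/4

Condition on the true location of the ruby.
If it is in any of chests 1, 4, 5, and 8 (prior 1/8 each): the guide picks exactly this set with probability 1/35 regardless, and none is the prize; weight (1/8)·(1/35) = 1/280 each.
If it is in any of chests 2, 3, 6, and 7 (prior 1/8 each): that chest was opened and seen not to hold the prize — ruled out; weight (1/8)·0 = 0 each.
The weights sum to 1/70.
So P(the ruby in chest 1 | the guide opened chest 2, chest 3, chest 6, and chest 7) = (1/280) / (1/70) = 1/4.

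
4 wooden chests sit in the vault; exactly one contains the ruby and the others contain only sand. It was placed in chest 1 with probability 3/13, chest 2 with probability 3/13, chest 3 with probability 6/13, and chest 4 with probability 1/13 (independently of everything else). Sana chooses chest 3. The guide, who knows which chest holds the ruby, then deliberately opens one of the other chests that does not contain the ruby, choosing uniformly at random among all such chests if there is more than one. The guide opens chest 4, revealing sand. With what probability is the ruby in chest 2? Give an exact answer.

Condition on the true location of the ruby.
If it is in either of chests 1 and 2 (prior 3/13 each): the guide has 2 equally likely choices, so probability 1/2; weight (3/13)·(1/2) = 3/26 each.
If it is in chest 3 (prior 6/13): the guide has 3 equally likely choices, so probability 1/3; weight (6/13)·(1/3) = 2/13.
If it is in chest 4 (prior 1/13): the guide opened chest 4, so this case is ruled out; weight (1/13)·0 = 0.
The weights sum to 5/13.
So P(the ruby in chest 2 | the guide opened chest 4) = (3/26) / (5/13) = 3/10.

3/10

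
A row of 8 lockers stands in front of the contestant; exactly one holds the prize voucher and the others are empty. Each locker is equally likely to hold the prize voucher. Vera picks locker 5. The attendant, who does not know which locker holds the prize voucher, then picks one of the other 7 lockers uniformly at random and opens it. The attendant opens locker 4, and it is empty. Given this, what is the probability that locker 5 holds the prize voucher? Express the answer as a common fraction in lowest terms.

Apply Bayes' rule, conditioning on where the prize voucher actually is.
If it is in any of lockers 1, 2, 3, 5, 6, 7, and 8 (prior 1/8 each): the attendant picks locker 4 with probability 1/7 regardless, and it is not the prize; weight (1/8)·(1/7) = 1/56 each.
If it is in locker 4 (prior 1/8): the attendant opened locker 4, so this case is ruled out; weight (1/8)·0 = 0.
The weights sum to 1/8.
So P(the prize voucher in locker 5 | the attendant opened locker 4) = (1/56) / (1/8) = 1/7.

1/7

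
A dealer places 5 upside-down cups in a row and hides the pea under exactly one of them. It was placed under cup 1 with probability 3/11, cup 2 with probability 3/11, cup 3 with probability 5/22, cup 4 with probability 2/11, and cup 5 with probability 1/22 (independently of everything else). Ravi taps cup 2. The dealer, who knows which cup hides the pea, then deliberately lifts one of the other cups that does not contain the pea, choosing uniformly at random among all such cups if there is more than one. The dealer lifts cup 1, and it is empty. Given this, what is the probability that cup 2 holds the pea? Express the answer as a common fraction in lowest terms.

9/29

Apply Bayes' rule, conditioning on where the pea actually is.
If it is under cup 1 (prior 3/11): the dealer opened cup 1, so this case is ruled out; weight (3/11)·0 = 0.
If it is under cup 2 (prior 3/11): the dealer has 4 equally likely choices, so probability 1/4; weight (3/11)·(1/4) = 3/44.
If it is under cup 3 (prior 5/22): the dealer has 3 equally likely choices, so probability 1/3; weight (5/22)·(1/3) = 5/66.
If it is under cup 4 (prior 2/11): the dealer has 3 equally likely choices, so probability 1/3; weight (2/11)·(1/3) = 2/33.
If it is under cup 5 (prior 1/22): the dealer has 3 equally likely choices, so probability 1/3; weight (1/22)·(1/3) = 1/66.
The weights sum to 29/132.
So P(the pea under cup 2 | the dealer opened cup 1) = (3/44) / (29/132) = 9/29.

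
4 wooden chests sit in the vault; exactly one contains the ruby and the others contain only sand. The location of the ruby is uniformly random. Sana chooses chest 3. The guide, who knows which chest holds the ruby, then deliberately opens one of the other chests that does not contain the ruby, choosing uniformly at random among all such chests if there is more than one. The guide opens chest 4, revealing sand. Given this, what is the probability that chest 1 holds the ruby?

3/8

Apply Bayes' rule, conditioning on where the ruby actually is.
If it is in either of chests 1 and 2 (prior 1/4 each): the guide has 2 equally likely choices, so probability 1/2; weight (1/4)·(1/2) = 1/8 each.
If it is in chest 3 (prior 1/4): the guide has 3 equally likely choices, so probability 1/3; weight (1/4)·(1/3) = 1/12.
If it is in chest 4 (prior 1/4): the guide opened chest 4, so this case is ruled out; weight (1/4)·0 = 0.
The weights sum to 1/3.
So P(the ruby in chest 1 | the guide opened chest 4) = (1/8) / (1/3) = 3/8.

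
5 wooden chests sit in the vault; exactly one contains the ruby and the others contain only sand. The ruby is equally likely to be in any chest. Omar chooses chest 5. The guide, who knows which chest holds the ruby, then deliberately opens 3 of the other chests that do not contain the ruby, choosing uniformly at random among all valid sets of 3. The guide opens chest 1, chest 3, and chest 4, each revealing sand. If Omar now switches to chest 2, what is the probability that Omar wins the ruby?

Consider each possible location of the ruby in turn.
If it is in any of chests 1, 3, and 4 (prior 1/5 each): that chest was opened and seen not to hold the prize — ruled out; weight (1/5)·0 = 0 each.
If it is in chest 2 (prior 1/5): the guide has no choice, probability 1; weight (1/5)·1 = 1/5.
If it is in chest 5 (prior 1/5): the guide has 4 equally likely choices, so probability 1/4; weight (1/5)·(1/4) = 1/20.
The weights sum to 1/4.
So P(the ruby in chest 2 | the guide opened chest 1, chest 3, and chest 4) = (1/5) / (1/4) = 4/5.

4/5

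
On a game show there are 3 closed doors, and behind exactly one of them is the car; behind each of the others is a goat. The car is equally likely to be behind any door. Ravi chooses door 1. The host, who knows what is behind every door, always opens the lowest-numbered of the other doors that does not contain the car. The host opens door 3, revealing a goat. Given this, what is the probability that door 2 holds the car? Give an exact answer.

1

Consider each possible location of the car in turn.
If it is behind door 1 (prior 1/3): the host would have opened door 2 instead, probability 0; weight (1/3)·0 = 0.
If it is behind door 2 (prior 1/3): door 3 is the lowest-numbered option available, probability 1; weight (1/3)·1 = 1/3.
If it is behind door 3 (prior 1/3): the host opened door 3, so this case is ruled out; weight (1/3)·0 = 0.
The weights sum to 1/3.
So P(the car behind door 2 | the host opened door 3) = (1/3) / (1/3) = 1.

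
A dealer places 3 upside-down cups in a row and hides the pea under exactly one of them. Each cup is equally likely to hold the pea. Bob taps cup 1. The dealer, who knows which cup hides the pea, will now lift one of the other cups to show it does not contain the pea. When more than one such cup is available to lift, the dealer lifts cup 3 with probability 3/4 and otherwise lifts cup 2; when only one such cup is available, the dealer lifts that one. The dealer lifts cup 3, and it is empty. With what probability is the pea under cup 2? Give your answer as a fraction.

Apply Bayes' rule, conditioning on where the pea actually is.
If it is under cup 1 (prior 1/3): cup 3 is available, opened with probability 3/4; weight (1/3)·(3/4) = 1/4.
If it is under cup 2 (prior 1/3): only cup 3 is available, probability 1; weight (1/3)·1 = 1/3.
If it is under cup 3 (prior 1/3): the dealer opened cup 3, so this case is ruled out; weight (1/3)·0 = 0.
The weights sum to 7/12.
So P(the pea under cup 2 | the dealer opened cup 3) = (1/3) / (7/12) = 4/7.

4/7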